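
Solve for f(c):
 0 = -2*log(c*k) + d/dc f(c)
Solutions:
 f(c) = C1 + 2*c*log(c*k) - 2*c


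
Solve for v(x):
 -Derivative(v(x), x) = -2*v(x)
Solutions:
 v(x) = C1*exp(2*x)


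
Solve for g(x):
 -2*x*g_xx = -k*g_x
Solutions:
 g(x) = C1 + x^(re(k)/2 + 1)*(C2*sin(log(x)*Abs(im(k))/2) + C3*cos(log(x)*im(k)/2))


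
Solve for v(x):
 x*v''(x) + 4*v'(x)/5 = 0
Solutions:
 v(x) = C1 + C2*x^(1/5)


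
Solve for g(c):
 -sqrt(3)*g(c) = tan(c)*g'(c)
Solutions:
 g(c) = C1/sin(c)^(sqrt(3))


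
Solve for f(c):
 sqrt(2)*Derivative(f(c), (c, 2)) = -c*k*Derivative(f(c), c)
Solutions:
 f(c) = Piecewise((-2^(3/4)*sqrt(pi)*C1*erf(2^(1/4)*c*sqrt(k)/2)/(2*sqrt(k)) - C2, (k > 0) | (k < 0)), (-C1*c - C2, True))


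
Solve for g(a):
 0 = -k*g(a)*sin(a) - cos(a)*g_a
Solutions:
 g(a) = C1*exp(k*log(cos(a)))


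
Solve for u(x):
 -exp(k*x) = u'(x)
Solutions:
 u(x) = C1 - exp(k*x)/k


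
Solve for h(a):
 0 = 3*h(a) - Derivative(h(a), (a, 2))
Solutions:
 h(a) = C1*exp(-sqrt(3)*a) + C2*exp(sqrt(3)*a)


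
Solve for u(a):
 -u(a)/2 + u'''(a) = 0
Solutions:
 u(a) = C3*exp(2^(2/3)*a/2) + (C1*sin(2^(2/3)*sqrt(3)*a/4) + C2*cos(2^(2/3)*sqrt(3)*a/4))*exp(-2^(2/3)*a/4)


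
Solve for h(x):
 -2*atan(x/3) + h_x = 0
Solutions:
 h(x) = C1 + 2*x*atan(x/3) - 3*log(x^2 + 9)


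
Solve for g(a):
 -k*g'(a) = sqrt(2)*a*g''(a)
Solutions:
 g(a) = C1 + a^(-sqrt(2)*re(k)/2 + 1)*(C2*sin(sqrt(2)*log(a)*Abs(im(k))/2) + C3*cos(sqrt(2)*log(a)*im(k)/2))


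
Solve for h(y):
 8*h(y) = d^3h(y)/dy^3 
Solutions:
 h(y) = C3*exp(2*y) + (C1*sin(sqrt(3)*y) + C2*cos(sqrt(3)*y))*exp(-y)


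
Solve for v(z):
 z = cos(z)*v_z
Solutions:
 v(z) = C1 + Integral(z/cos(z), z)


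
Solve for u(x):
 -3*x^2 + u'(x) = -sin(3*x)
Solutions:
 u(x) = C1 + x^3 + cos(3*x)/3


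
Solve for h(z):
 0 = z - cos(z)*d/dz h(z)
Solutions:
 h(z) = C1 + Integral(z/cos(z), z)


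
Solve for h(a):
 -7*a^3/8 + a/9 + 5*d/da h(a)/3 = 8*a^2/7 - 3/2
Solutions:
 h(a) = C1 + 21*a^4/160 + 8*a^3/35 - a^2/30 - 9*a/10


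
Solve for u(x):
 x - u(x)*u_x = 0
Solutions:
 u(x) = -sqrt(C1 + x^2)
 u(x) = sqrt(C1 + x^2)


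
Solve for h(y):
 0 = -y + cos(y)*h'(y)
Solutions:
 h(y) = C1 + Integral(y/cos(y), y)


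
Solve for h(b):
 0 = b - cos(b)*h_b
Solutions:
 h(b) = C1 + Integral(b/cos(b), b)


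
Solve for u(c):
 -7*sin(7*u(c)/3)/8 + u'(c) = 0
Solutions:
 -7*c/8 + 3*log(cos(7*u(c)/3) - 1)/14 - 3*log(cos(7*u(c)/3) + 1)/14 = C1


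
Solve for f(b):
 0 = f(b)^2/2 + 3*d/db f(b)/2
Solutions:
 f(b) = 3/(C1 + b)


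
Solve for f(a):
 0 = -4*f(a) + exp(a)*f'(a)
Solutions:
 f(a) = C1*exp(-4*exp(-a))


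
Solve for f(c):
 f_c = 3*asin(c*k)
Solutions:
 f(c) = C1 + 3*Piecewise((c*asin(c*k) + sqrt(-c^2*k^2 + 1)/k, Ne(k, 0)), (0, True))


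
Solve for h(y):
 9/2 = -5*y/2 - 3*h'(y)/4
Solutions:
 h(y) = C1 - 5*y^2/3 - 6*y


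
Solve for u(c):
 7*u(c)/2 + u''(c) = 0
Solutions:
 u(c) = C1*sin(sqrt(14)*c/2) + C2*cos(sqrt(14)*c/2)


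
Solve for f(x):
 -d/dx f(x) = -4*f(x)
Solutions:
 f(x) = C1*exp(4*x)


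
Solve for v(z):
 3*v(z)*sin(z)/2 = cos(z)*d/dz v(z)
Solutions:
 v(z) = C1/cos(z)^(3/2)


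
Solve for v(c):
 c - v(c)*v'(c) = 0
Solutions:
 v(c) = -sqrt(C1 + c^2)
 v(c) = sqrt(C1 + c^2)


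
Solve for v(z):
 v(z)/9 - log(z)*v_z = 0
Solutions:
 v(z) = C1*exp(li(z)/9)


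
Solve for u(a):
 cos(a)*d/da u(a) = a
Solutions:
 u(a) = C1 + Integral(a/cos(a), a)


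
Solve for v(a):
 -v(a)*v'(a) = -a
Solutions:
 v(a) = -sqrt(C1 + a^2)
 v(a) = sqrt(C1 + a^2)


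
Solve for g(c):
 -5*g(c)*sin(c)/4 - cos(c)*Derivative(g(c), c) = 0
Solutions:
 g(c) = C1*cos(c)^(5/4)


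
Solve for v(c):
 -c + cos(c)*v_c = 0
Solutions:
 v(c) = C1 + Integral(c/cos(c), c)


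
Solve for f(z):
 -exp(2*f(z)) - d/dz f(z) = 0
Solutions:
 f(z) = log(-sqrt(-1/(C1 - z))) - log(2)/2
 f(z) = log(-1/(C1 - z))/2 - log(2)/2


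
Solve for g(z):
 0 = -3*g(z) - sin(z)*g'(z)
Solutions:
 g(z) = C1*(cos(z) + 1)^(3/2)/(cos(z) - 1)^(3/2)


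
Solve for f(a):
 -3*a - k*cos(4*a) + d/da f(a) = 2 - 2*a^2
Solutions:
 f(a) = C1 - 2*a^3/3 + 3*a^2/2 + 2*a + k*sin(4*a)/4


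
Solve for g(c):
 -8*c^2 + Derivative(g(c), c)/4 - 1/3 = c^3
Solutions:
 g(c) = C1 + c^4 + 32*c^3/3 + 4*c/3


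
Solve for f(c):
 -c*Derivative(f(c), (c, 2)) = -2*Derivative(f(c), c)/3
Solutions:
 f(c) = C1 + C2*c^(5/3)


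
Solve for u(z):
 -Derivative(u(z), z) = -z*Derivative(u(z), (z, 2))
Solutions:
 u(z) = C1 + C2*z^2


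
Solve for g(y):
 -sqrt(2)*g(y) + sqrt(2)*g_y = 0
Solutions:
 g(y) = C1*exp(y)


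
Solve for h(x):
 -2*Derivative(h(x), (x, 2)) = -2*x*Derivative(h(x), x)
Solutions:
 h(x) = C1 + C2*erfi(sqrt(2)*x/2)


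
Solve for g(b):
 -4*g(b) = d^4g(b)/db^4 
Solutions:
 g(b) = (C1*sin(b) + C2*cos(b))*exp(-b) + (C3*sin(b) + C4*cos(b))*exp(b)


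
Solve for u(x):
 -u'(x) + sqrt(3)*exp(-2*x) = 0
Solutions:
 u(x) = C1 - sqrt(3)*exp(-2*x)/2


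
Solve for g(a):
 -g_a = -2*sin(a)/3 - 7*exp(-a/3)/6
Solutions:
 g(a) = C1 - 2*cos(a)/3 - 7*exp(-a/3)/2


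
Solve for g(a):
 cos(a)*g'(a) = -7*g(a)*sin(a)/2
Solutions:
 g(a) = C1*cos(a)^(7/2)


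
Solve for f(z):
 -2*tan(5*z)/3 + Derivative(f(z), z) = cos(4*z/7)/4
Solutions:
 f(z) = C1 - 2*log(cos(5*z))/15 + 7*sin(4*z/7)/16


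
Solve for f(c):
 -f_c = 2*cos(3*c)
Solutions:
 f(c) = C1 - 2*sin(3*c)/3


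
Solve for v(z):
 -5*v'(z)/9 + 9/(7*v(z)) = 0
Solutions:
 v(z) = -sqrt(C1 + 5670*z)/35
 v(z) = sqrt(C1 + 5670*z)/35


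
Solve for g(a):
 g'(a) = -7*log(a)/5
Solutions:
 g(a) = C1 - 7*a*log(a)/5 + 7*a/5


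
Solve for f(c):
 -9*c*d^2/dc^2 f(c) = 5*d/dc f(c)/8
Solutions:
 f(c) = C1 + C2*c^(67/72)


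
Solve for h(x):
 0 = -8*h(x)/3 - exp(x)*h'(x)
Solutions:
 h(x) = C1*exp(8*exp(-x)/3)


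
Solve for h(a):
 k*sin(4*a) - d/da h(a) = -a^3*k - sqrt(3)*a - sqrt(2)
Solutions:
 h(a) = C1 + a^4*k/4 + sqrt(3)*a^2/2 + sqrt(2)*a - k*cos(4*a)/4


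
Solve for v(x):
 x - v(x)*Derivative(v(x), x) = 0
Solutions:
 v(x) = -sqrt(C1 + x^2)
 v(x) = sqrt(C1 + x^2)


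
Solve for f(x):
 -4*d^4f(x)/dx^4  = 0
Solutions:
 f(x) = C1 + C2*x + C3*x^2 + C4*x^3


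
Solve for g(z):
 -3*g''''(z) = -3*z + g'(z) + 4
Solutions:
 g(z) = C1 + C4*exp(-3^(2/3)*z/3) + 3*z^2/2 - 4*z + (C2*sin(3^(1/6)*z/2) + C3*cos(3^(1/6)*z/2))*exp(3^(2/3)*z/6)


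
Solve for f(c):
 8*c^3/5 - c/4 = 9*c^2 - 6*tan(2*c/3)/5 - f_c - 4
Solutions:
 f(c) = C1 - 2*c^4/5 + 3*c^3 + c^2/8 - 4*c + 9*log(cos(2*c/3))/5


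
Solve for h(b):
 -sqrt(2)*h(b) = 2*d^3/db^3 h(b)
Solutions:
 h(b) = C3*exp(-2^(5/6)*b/2) + (C1*sin(2^(5/6)*sqrt(3)*b/4) + C2*cos(2^(5/6)*sqrt(3)*b/4))*exp(2^(5/6)*b/4)


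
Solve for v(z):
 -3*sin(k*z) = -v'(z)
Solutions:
 v(z) = C1 - 3*cos(k*z)/k


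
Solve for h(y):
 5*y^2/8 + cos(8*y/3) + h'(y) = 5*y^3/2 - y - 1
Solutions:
 h(y) = C1 + 5*y^4/8 - 5*y^3/24 - y^2/2 - y - 3*sin(8*y/3)/8


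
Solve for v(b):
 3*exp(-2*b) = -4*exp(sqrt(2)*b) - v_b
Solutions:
 v(b) = C1 - 2*sqrt(2)*exp(sqrt(2)*b) + 3*exp(-2*b)/2


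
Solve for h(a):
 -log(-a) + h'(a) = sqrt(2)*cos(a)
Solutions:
 h(a) = C1 + a*log(-a) - a + sqrt(2)*sin(a)


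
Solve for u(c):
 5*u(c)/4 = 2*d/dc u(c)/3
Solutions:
 u(c) = C1*exp(15*c/8)


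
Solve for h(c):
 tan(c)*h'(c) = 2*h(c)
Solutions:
 h(c) = C1*sin(c)^2


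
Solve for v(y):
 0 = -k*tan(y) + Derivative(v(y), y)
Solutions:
 v(y) = C1 - k*log(cos(y))


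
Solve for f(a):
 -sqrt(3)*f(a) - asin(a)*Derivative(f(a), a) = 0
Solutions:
 f(a) = C1*exp(-sqrt(3)*Integral(1/asin(a), a))


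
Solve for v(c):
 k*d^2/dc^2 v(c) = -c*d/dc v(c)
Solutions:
 v(c) = C1 + C2*sqrt(k)*erf(sqrt(2)*c*sqrt(1/k)/2)


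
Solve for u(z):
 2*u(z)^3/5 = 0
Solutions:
 u(z) = 0


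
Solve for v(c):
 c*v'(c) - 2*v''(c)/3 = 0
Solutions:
 v(c) = C1 + C2*erfi(sqrt(3)*c/2)


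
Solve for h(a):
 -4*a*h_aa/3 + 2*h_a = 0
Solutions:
 h(a) = C1 + C2*a^(5/2)


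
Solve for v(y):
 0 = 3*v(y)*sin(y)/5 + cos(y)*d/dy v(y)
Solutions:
 v(y) = C1*cos(y)^(3/5)


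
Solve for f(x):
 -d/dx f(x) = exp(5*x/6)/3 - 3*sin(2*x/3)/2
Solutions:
 f(x) = C1 - 2*exp(5*x/6)/5 - 9*cos(2*x/3)/4


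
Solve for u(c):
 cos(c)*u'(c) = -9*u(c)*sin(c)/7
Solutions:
 u(c) = C1*cos(c)^(9/7)


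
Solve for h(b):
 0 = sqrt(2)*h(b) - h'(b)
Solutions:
 h(b) = C1*exp(sqrt(2)*b)


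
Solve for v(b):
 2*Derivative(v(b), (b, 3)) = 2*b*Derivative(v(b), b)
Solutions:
 v(b) = C1 + Integral(C2*airyai(b) + C3*airybi(b), b)


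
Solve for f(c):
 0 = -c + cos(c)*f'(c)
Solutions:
 f(c) = C1 + Integral(c/cos(c), c)


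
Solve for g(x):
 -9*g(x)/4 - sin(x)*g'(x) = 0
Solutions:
 g(x) = C1*(cos(x) + 1)^(9/8)/(cos(x) - 1)^(9/8)


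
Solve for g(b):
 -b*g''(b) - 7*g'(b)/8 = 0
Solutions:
 g(b) = C1 + C2*b^(1/8)


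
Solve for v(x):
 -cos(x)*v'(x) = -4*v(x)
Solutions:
 v(x) = C1*(sin(x)^2 + 2*sin(x) + 1)/(sin(x)^2 - 2*sin(x) + 1)


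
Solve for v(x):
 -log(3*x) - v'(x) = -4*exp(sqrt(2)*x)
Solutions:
 v(x) = C1 - x*log(x) + x*(1 - log(3)) + 2*sqrt(2)*exp(sqrt(2)*x)


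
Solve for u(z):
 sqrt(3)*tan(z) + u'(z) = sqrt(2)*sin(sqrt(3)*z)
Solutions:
 u(z) = C1 + sqrt(3)*log(cos(z)) - sqrt(6)*cos(sqrt(3)*z)/3


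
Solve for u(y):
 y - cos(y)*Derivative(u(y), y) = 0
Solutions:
 u(y) = C1 + Integral(y/cos(y), y)


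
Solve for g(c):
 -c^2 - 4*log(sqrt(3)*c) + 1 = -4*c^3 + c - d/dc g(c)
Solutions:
 g(c) = C1 - c^4 + c^3/3 + c^2/2 + 4*c*log(c) - 5*c + c*log(9)


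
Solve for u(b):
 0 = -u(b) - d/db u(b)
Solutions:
 u(b) = C1*exp(-b)


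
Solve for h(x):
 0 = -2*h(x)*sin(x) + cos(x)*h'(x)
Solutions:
 h(x) = C1/cos(x)^2


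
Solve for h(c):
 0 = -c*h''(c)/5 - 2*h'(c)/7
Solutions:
 h(c) = C1 + C2/c^(3/7)


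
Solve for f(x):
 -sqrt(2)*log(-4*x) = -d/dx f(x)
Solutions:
 f(x) = C1 + sqrt(2)*x*log(-x) + sqrt(2)*x*(-1 + 2*log(2))


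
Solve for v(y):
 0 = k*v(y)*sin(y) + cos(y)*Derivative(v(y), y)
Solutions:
 v(y) = C1*exp(k*log(cos(y)))


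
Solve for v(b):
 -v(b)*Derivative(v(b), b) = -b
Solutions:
 v(b) = -sqrt(C1 + b^2)
 v(b) = sqrt(C1 + b^2)


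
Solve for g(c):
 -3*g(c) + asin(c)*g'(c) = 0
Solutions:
 g(c) = C1*exp(3*Integral(1/asin(c), c))


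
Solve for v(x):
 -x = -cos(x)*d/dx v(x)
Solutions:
 v(x) = C1 + Integral(x/cos(x), x)


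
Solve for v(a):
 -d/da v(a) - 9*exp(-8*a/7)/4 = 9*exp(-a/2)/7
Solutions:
 v(a) = C1 + 18*exp(-a/2)/7 + 63*exp(-8*a/7)/32


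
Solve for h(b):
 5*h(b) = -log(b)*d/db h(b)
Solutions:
 h(b) = C1*exp(-5*li(b))


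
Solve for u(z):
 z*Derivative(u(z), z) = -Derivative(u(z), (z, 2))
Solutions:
 u(z) = C1 + C2*erf(sqrt(2)*z/2)


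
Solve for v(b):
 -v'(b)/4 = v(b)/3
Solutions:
 v(b) = C1*exp(-4*b/3)


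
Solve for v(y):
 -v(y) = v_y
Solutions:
 v(y) = C1*exp(-y)


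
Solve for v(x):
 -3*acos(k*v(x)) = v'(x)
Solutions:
 Integral(1/acos(_y*k), (_y, v(x))) = C1 - 3*x


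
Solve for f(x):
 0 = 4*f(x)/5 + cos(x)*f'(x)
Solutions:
 f(x) = C1*(sin(x) - 1)^(2/5)/(sin(x) + 1)^(2/5)


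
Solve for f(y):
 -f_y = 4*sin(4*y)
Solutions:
 f(y) = C1 + cos(4*y)


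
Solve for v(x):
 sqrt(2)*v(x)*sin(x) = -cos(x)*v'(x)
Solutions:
 v(x) = C1*cos(x)^(sqrt(2))


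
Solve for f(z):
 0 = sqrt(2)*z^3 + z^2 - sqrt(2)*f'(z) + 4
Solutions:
 f(z) = C1 + z^4/4 + sqrt(2)*z^3/6 + 2*sqrt(2)*z


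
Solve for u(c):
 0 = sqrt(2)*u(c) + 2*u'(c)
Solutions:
 u(c) = C1*exp(-sqrt(2)*c/2)


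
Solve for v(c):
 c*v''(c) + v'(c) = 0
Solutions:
 v(c) = C1 + C2*log(c)


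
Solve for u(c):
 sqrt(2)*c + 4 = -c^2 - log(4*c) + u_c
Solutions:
 u(c) = C1 + c^3/3 + sqrt(2)*c^2/2 + c*log(c) + c*log(4) + 3*c


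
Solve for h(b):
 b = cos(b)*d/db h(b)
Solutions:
 h(b) = C1 + Integral(b/cos(b), b)


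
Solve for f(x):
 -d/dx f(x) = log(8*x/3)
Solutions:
 f(x) = C1 - x*log(x) + x*log(3/8) + x


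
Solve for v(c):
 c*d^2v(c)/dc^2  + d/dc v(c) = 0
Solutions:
 v(c) = C1 + C2*log(c)


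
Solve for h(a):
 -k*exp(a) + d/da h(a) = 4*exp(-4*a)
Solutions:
 h(a) = C1 + k*exp(a) - exp(-4*a)


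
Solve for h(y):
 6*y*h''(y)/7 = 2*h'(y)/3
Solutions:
 h(y) = C1 + C2*y^(16/9)


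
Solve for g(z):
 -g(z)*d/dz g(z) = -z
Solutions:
 g(z) = -sqrt(C1 + z^2)
 g(z) = sqrt(C1 + z^2)


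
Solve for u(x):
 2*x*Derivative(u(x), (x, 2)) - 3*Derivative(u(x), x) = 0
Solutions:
 u(x) = C1 + C2*x^(5/2)


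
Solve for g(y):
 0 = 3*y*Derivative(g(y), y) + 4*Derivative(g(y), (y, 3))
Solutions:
 g(y) = C1 + Integral(C2*airyai(-6^(1/3)*y/2) + C3*airybi(-6^(1/3)*y/2), y)


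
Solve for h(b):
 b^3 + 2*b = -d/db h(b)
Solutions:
 h(b) = C1 - b^4/4 - b^2


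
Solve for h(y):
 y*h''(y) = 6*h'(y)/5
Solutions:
 h(y) = C1 + C2*y^(11/5)


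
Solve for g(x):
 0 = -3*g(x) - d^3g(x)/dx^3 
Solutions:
 g(x) = C3*exp(-3^(1/3)*x) + (C1*sin(3^(5/6)*x/2) + C2*cos(3^(5/6)*x/2))*exp(3^(1/3)*x/2)


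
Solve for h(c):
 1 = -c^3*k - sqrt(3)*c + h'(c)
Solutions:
 h(c) = C1 + c^4*k/4 + sqrt(3)*c^2/2 + c


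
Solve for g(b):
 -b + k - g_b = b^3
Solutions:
 g(b) = C1 - b^4/4 - b^2/2 + b*k


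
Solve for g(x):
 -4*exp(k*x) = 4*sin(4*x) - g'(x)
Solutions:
 g(x) = C1 - cos(4*x) + 4*exp(k*x)/k


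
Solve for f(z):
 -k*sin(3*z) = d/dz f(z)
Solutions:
 f(z) = C1 + k*cos(3*z)/3


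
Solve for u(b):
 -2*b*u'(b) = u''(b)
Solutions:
 u(b) = C1 + C2*erf(b)


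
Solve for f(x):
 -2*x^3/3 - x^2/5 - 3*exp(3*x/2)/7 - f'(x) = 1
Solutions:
 f(x) = C1 - x^4/6 - x^3/15 - x - 2*exp(3*x/2)/7


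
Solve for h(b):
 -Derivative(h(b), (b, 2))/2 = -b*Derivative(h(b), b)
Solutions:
 h(b) = C1 + C2*erfi(b)


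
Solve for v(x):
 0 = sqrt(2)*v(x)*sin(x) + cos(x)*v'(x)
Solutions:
 v(x) = C1*cos(x)^(sqrt(2))


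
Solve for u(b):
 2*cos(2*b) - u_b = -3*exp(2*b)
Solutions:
 u(b) = C1 + 3*exp(2*b)/2 + sin(2*b)


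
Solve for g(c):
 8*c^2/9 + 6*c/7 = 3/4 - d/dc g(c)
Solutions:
 g(c) = C1 - 8*c^3/27 - 3*c^2/7 + 3*c/4


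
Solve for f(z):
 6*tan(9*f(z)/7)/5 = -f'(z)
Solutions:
 f(z) = -7*asin(C1*exp(-54*z/35))/9 + 7*pi/9
 f(z) = 7*asin(C1*exp(-54*z/35))/9


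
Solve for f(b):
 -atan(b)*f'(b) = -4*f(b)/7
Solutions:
 f(b) = C1*exp(4*Integral(1/atan(b), b)/7)


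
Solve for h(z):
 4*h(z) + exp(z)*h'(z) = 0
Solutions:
 h(z) = C1*exp(4*exp(-z))


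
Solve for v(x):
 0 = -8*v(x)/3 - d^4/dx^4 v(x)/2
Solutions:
 v(x) = (C1*sin(sqrt(2)*3^(3/4)*x/3) + C2*cos(sqrt(2)*3^(3/4)*x/3))*exp(-sqrt(2)*3^(3/4)*x/3) + (C3*sin(sqrt(2)*3^(3/4)*x/3) + C4*cos(sqrt(2)*3^(3/4)*x/3))*exp(sqrt(2)*3^(3/4)*x/3)


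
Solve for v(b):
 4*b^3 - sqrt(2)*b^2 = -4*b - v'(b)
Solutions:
 v(b) = C1 - b^4 + sqrt(2)*b^3/3 - 2*b^2


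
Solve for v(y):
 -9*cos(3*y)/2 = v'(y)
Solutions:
 v(y) = C1 - 3*sin(3*y)/2


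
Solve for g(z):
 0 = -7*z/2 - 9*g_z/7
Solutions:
 g(z) = C1 - 49*z^2/36


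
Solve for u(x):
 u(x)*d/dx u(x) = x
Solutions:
 u(x) = -sqrt(C1 + x^2)
 u(x) = sqrt(C1 + x^2)


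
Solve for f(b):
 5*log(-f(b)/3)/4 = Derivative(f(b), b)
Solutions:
 -4*Integral(1/(log(-_y) - log(3)), (_y, f(b)))/5 = C1 - b


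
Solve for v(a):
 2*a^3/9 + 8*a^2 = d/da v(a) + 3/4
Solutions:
 v(a) = C1 + a^4/18 + 8*a^3/3 - 3*a/4


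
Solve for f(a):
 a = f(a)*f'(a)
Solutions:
 f(a) = -sqrt(C1 + a^2)
 f(a) = sqrt(C1 + a^2)


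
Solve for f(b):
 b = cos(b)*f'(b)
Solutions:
 f(b) = C1 + Integral(b/cos(b), b)


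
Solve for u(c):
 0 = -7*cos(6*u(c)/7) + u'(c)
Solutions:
 -7*c - 7*log(sin(6*u(c)/7) - 1)/12 + 7*log(sin(6*u(c)/7) + 1)/12 = C1


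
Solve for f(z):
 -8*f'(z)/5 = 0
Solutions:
 f(z) = C1


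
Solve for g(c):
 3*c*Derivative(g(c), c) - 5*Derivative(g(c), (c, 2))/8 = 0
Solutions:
 g(c) = C1 + C2*erfi(2*sqrt(15)*c/5)


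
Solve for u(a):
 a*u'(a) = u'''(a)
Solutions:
 u(a) = C1 + Integral(C2*airyai(a) + C3*airybi(a), a)


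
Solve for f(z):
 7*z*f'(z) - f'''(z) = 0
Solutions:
 f(z) = C1 + Integral(C2*airyai(7^(1/3)*z) + C3*airybi(7^(1/3)*z), z)


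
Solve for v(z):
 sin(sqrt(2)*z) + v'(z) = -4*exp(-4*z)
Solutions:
 v(z) = C1 + sqrt(2)*cos(sqrt(2)*z)/2 + exp(-4*z)


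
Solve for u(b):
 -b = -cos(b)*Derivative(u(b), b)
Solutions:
 u(b) = C1 + Integral(b/cos(b), b)


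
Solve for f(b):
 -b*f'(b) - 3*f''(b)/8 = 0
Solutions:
 f(b) = C1 + C2*erf(2*sqrt(3)*b/3)


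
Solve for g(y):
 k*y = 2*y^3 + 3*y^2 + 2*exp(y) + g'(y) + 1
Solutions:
 g(y) = C1 + k*y^2/2 - y^4/2 - y^3 - y - 2*exp(y)


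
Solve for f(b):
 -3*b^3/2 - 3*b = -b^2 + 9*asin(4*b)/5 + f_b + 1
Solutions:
 f(b) = C1 - 3*b^4/8 + b^3/3 - 3*b^2/2 - 9*b*asin(4*b)/5 - b - 9*sqrt(1 - 16*b^2)/20


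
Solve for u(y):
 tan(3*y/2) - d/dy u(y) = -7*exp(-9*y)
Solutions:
 u(y) = C1 + log(tan(3*y/2)^2 + 1)/3 - 7*exp(-9*y)/9


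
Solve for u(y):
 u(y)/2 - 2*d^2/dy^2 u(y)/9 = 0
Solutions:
 u(y) = C1*exp(-3*y/2) + C2*exp(3*y/2)


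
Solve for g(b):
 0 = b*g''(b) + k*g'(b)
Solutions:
 g(b) = C1 + b^(1 - re(k))*(C2*sin(log(b)*Abs(im(k))) + C3*cos(log(b)*im(k)))


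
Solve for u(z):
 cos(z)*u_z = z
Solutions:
 u(z) = C1 + Integral(z/cos(z), z)


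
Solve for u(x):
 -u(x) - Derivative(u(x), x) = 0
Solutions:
 u(x) = C1*exp(-x)


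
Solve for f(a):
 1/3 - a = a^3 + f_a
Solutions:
 f(a) = C1 - a^4/4 - a^2/2 + a/3


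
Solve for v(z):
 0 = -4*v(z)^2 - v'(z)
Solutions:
 v(z) = 1/(C1 + 4*z)


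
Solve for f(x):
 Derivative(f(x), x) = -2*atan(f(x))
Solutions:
 Integral(1/atan(_y), (_y, f(x))) = C1 - 2*x


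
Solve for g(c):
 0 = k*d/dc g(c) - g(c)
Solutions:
 g(c) = C1*exp(c/k)


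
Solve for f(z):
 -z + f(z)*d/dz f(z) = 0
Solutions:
 f(z) = -sqrt(C1 + z^2)
 f(z) = sqrt(C1 + z^2)


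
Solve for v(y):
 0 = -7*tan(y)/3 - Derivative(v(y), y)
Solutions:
 v(y) = C1 + 7*log(cos(y))/3


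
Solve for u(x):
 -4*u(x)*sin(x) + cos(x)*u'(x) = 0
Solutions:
 u(x) = C1/cos(x)^4


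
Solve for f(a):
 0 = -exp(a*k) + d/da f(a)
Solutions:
 f(a) = C1 + exp(a*k)/k


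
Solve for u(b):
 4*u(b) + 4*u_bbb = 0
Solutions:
 u(b) = C3*exp(-b) + (C1*sin(sqrt(3)*b/2) + C2*cos(sqrt(3)*b/2))*exp(b/2)


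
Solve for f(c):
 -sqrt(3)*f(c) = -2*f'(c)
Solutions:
 f(c) = C1*exp(sqrt(3)*c/2)


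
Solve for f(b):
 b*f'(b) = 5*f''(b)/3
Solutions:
 f(b) = C1 + C2*erfi(sqrt(30)*b/10)


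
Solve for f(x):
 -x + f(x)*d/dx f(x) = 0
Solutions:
 f(x) = -sqrt(C1 + x^2)
 f(x) = sqrt(C1 + x^2)


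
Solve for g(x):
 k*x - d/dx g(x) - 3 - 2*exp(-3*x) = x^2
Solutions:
 g(x) = C1 + k*x^2/2 - x^3/3 - 3*x + 2*exp(-3*x)/3


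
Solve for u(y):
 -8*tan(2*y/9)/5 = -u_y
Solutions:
 u(y) = C1 - 36*log(cos(2*y/9))/5


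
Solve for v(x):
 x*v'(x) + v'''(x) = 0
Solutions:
 v(x) = C1 + Integral(C2*airyai(-x) + C3*airybi(-x), x)


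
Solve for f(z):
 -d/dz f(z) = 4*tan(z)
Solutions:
 f(z) = C1 + 4*log(cos(z))


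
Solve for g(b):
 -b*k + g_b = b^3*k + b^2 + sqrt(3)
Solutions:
 g(b) = C1 + b^4*k/4 + b^3/3 + b^2*k/2 + sqrt(3)*b


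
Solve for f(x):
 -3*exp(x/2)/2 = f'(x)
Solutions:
 f(x) = C1 - 3*exp(x/2)


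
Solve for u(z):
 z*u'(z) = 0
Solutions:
 u(z) = C1


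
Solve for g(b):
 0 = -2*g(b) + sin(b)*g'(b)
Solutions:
 g(b) = C1*(cos(b) - 1)/(cos(b) + 1)


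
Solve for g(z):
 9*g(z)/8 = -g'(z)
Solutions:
 g(z) = C1*exp(-9*z/8)


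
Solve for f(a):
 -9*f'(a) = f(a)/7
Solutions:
 f(a) = C1*exp(-a/63)


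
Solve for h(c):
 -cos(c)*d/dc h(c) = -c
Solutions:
 h(c) = C1 + Integral(c/cos(c), c)


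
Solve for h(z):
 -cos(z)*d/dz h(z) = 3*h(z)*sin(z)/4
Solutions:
 h(z) = C1*cos(z)^(3/4)


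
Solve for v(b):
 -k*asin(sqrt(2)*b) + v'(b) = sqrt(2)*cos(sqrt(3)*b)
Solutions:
 v(b) = C1 + k*(b*asin(sqrt(2)*b) + sqrt(2)*sqrt(1 - 2*b^2)/2) + sqrt(6)*sin(sqrt(3)*b)/3


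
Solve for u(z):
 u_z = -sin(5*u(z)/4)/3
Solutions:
 z/3 + 2*log(cos(5*u(z)/4) - 1)/5 - 2*log(cos(5*u(z)/4) + 1)/5 = C1


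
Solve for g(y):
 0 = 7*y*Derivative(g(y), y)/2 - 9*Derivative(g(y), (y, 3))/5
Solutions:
 g(y) = C1 + Integral(C2*airyai(420^(1/3)*y/6) + C3*airybi(420^(1/3)*y/6), y)


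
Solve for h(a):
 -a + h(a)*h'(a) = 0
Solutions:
 h(a) = -sqrt(C1 + a^2)
 h(a) = sqrt(C1 + a^2)


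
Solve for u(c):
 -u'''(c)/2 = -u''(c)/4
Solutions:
 u(c) = C1 + C2*c + C3*exp(c/2)


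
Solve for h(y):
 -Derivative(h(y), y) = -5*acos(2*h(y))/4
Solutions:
 Integral(1/acos(2*_y), (_y, h(y))) = C1 + 5*y/4


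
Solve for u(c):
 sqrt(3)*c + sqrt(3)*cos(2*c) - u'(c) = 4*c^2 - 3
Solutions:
 u(c) = C1 - 4*c^3/3 + sqrt(3)*c^2/2 + 3*c + sqrt(3)*sin(2*c)/2


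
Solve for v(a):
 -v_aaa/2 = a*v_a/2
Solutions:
 v(a) = C1 + Integral(C2*airyai(-a) + C3*airybi(-a), a)


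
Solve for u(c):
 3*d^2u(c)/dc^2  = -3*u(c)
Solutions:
 u(c) = C1*sin(c) + C2*cos(c)


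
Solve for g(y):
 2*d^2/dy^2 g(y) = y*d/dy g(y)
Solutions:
 g(y) = C1 + C2*erfi(y/2)


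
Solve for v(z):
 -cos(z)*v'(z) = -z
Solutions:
 v(z) = C1 + Integral(z/cos(z), z)


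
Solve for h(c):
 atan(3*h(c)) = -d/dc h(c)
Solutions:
 Integral(1/atan(3*_y), (_y, h(c))) = C1 - c


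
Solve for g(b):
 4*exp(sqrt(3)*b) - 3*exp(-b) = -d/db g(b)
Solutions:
 g(b) = C1 - 4*sqrt(3)*exp(sqrt(3)*b)/3 - 3*exp(-b)


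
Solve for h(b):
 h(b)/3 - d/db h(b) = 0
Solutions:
 h(b) = C1*exp(b/3)


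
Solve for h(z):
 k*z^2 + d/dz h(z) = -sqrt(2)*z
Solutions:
 h(z) = C1 - k*z^3/3 - sqrt(2)*z^2/2


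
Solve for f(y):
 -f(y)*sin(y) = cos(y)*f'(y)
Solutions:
 f(y) = C1*cos(y)


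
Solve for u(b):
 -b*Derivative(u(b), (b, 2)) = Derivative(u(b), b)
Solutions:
 u(b) = C1 + C2*log(b)


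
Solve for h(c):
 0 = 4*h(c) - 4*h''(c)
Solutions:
 h(c) = C1*exp(-c) + C2*exp(c)


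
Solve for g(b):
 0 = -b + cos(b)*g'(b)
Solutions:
 g(b) = C1 + Integral(b/cos(b), b)


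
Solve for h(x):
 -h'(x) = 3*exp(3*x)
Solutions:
 h(x) = C1 - exp(3*x)


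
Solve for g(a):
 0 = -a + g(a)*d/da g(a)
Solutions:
 g(a) = -sqrt(C1 + a^2)
 g(a) = sqrt(C1 + a^2)


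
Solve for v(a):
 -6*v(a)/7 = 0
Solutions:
 v(a) = 0


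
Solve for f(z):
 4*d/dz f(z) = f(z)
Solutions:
 f(z) = C1*exp(z/4)


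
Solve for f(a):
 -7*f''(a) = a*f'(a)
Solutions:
 f(a) = C1 + C2*erf(sqrt(14)*a/14)


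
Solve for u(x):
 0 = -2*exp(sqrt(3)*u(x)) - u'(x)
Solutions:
 u(x) = sqrt(3)*(2*log(1/(C1 + 2*x)) - log(3))/6


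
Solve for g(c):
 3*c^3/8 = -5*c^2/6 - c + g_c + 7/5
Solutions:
 g(c) = C1 + 3*c^4/32 + 5*c^3/18 + c^2/2 - 7*c/5


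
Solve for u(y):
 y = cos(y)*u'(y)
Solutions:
 u(y) = C1 + Integral(y/cos(y), y)


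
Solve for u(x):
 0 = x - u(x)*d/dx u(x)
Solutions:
 u(x) = -sqrt(C1 + x^2)
 u(x) = sqrt(C1 + x^2)


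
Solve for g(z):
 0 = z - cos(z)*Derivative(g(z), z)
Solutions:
 g(z) = C1 + Integral(z/cos(z), z)


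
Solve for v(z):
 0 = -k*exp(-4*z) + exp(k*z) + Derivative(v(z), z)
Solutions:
 v(z) = C1 - k*exp(-4*z)/4 - exp(k*z)/k


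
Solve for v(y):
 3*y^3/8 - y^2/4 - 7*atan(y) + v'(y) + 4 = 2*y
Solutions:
 v(y) = C1 - 3*y^4/32 + y^3/12 + y^2 + 7*y*atan(y) - 4*y - 7*log(y^2 + 1)/2


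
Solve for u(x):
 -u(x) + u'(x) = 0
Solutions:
 u(x) = C1*exp(x)


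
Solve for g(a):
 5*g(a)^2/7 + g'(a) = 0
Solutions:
 g(a) = 7/(C1 + 5*a)


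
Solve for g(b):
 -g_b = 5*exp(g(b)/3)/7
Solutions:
 g(b) = 3*log(1/(C1 + 5*b)) + 3*log(21)


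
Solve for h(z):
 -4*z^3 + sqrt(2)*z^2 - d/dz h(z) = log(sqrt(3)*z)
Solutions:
 h(z) = C1 - z^4 + sqrt(2)*z^3/3 - z*log(z) - z*log(3)/2 + z


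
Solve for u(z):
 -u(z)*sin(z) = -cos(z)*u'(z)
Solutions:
 u(z) = C1/cos(z)


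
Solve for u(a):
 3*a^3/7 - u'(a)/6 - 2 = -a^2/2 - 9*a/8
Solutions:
 u(a) = C1 + 9*a^4/14 + a^3 + 27*a^2/8 - 12*a


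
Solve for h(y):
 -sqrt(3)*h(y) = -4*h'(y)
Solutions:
 h(y) = C1*exp(sqrt(3)*y/4)


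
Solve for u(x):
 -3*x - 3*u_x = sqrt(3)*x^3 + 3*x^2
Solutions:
 u(x) = C1 - sqrt(3)*x^4/12 - x^3/3 - x^2/2


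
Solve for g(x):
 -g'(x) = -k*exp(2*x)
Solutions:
 g(x) = C1 + k*exp(2*x)/2


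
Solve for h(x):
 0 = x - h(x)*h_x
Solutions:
 h(x) = -sqrt(C1 + x^2)
 h(x) = sqrt(C1 + x^2)


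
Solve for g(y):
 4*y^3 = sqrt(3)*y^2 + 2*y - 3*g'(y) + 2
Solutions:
 g(y) = C1 - y^4/3 + sqrt(3)*y^3/9 + y^2/3 + 2*y/3


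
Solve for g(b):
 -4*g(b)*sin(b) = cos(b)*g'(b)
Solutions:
 g(b) = C1*cos(b)^4


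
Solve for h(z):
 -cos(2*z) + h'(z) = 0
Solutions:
 h(z) = C1 + sin(2*z)/2


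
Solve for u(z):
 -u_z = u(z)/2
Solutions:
 u(z) = C1*exp(-z/2)


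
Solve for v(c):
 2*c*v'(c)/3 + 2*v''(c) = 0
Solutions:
 v(c) = C1 + C2*erf(sqrt(6)*c/6)


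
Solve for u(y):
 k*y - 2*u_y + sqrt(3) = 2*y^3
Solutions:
 u(y) = C1 + k*y^2/4 - y^4/4 + sqrt(3)*y/2


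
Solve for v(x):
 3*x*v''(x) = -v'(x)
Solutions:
 v(x) = C1 + C2*x^(2/3)


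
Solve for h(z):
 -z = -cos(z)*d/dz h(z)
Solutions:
 h(z) = C1 + Integral(z/cos(z), z)


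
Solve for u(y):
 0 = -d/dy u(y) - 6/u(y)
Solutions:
 u(y) = -sqrt(C1 - 12*y)
 u(y) = sqrt(C1 - 12*y)


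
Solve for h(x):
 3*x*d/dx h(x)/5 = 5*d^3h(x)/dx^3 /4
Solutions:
 h(x) = C1 + Integral(C2*airyai(60^(1/3)*x/5) + C3*airybi(60^(1/3)*x/5), x)


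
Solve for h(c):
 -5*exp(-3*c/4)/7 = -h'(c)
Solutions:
 h(c) = C1 - 20*exp(-3*c/4)/21


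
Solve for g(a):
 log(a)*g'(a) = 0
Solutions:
 g(a) = C1


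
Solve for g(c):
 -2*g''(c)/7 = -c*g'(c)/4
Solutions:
 g(c) = C1 + C2*erfi(sqrt(7)*c/4)


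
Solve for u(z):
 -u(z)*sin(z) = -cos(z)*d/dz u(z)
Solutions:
 u(z) = C1/cos(z)


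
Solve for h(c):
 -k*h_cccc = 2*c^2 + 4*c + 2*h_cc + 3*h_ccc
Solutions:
 h(c) = C1 + C2*c + C3*exp(c*(sqrt(9 - 8*k) - 3)/(2*k)) + C4*exp(-c*(sqrt(9 - 8*k) + 3)/(2*k)) - c^4/12 + c^3/6 + c^2*(2*k - 3)/4


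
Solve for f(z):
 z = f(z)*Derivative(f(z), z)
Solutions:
 f(z) = -sqrt(C1 + z^2)
 f(z) = sqrt(C1 + z^2)


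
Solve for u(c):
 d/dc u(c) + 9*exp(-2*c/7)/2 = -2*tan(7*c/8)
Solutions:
 u(c) = C1 - 8*log(tan(7*c/8)^2 + 1)/7 + 63*exp(-2*c/7)/4


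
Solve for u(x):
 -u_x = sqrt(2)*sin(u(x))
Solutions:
 u(x) = -acos((-C1 - exp(2*sqrt(2)*x))/(C1 - exp(2*sqrt(2)*x))) + 2*pi
 u(x) = acos((-C1 - exp(2*sqrt(2)*x))/(C1 - exp(2*sqrt(2)*x)))


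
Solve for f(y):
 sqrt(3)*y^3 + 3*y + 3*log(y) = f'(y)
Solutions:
 f(y) = C1 + sqrt(3)*y^4/4 + 3*y^2/2 + 3*y*log(y) - 3*y


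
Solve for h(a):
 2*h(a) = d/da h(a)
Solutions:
 h(a) = C1*exp(2*a)


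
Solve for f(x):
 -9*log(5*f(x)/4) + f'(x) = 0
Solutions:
 Integral(1/(-log(_y) - log(5) + 2*log(2)), (_y, f(x)))/9 = C1 - x


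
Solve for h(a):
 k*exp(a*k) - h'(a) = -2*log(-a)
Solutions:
 h(a) = C1 + 2*a*log(-a) - 2*a + exp(a*k)


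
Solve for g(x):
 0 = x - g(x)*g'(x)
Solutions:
 g(x) = -sqrt(C1 + x^2)
 g(x) = sqrt(C1 + x^2)


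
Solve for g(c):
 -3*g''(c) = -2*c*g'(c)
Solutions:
 g(c) = C1 + C2*erfi(sqrt(3)*c/3)


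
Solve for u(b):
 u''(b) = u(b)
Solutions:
 u(b) = C1*exp(-b) + C2*exp(b)


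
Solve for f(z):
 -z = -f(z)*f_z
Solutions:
 f(z) = -sqrt(C1 + z^2)
 f(z) = sqrt(C1 + z^2)


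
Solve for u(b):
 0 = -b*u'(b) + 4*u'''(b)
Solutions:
 u(b) = C1 + Integral(C2*airyai(2^(1/3)*b/2) + C3*airybi(2^(1/3)*b/2), b)


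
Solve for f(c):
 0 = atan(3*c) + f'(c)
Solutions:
 f(c) = C1 - c*atan(3*c) + log(9*c^2 + 1)/6


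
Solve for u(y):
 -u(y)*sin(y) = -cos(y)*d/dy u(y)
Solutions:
 u(y) = C1/cos(y)


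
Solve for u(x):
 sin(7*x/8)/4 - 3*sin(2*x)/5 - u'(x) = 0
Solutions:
 u(x) = C1 - 2*cos(7*x/8)/7 + 3*cos(2*x)/10


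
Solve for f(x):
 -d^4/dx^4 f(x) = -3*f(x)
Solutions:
 f(x) = C1*exp(-3^(1/4)*x) + C2*exp(3^(1/4)*x) + C3*sin(3^(1/4)*x) + C4*cos(3^(1/4)*x)


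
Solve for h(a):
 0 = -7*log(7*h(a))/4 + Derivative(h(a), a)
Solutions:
 -4*Integral(1/(log(_y) + log(7)), (_y, h(a)))/7 = C1 - a


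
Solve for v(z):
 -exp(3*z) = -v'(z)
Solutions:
 v(z) = C1 + exp(3*z)/3


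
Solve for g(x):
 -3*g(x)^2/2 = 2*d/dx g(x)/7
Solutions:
 g(x) = 4/(C1 + 21*x)


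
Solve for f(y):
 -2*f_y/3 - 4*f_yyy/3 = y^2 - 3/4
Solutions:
 f(y) = C1 + C2*sin(sqrt(2)*y/2) + C3*cos(sqrt(2)*y/2) - y^3/2 + 57*y/8


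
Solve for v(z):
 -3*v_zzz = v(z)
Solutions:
 v(z) = C3*exp(-3^(2/3)*z/3) + (C1*sin(3^(1/6)*z/2) + C2*cos(3^(1/6)*z/2))*exp(3^(2/3)*z/6)


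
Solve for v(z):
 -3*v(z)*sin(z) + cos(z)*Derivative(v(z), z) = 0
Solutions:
 v(z) = C1/cos(z)^3


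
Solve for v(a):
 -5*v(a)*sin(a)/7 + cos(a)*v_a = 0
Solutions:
 v(a) = C1/cos(a)^(5/7)


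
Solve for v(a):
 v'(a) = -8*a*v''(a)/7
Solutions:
 v(a) = C1 + C2*a^(1/8)


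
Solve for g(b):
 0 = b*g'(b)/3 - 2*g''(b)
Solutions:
 g(b) = C1 + C2*erfi(sqrt(3)*b/6)


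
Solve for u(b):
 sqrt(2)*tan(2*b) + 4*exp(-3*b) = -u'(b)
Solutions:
 u(b) = C1 - sqrt(2)*log(tan(2*b)^2 + 1)/4 + 4*exp(-3*b)/3


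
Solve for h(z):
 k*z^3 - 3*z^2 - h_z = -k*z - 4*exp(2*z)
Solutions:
 h(z) = C1 + k*z^4/4 + k*z^2/2 - z^3 + 2*exp(2*z)


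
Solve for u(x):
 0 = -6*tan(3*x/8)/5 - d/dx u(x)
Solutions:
 u(x) = C1 + 16*log(cos(3*x/8))/5


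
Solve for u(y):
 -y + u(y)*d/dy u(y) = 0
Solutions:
 u(y) = -sqrt(C1 + y^2)
 u(y) = sqrt(C1 + y^2)


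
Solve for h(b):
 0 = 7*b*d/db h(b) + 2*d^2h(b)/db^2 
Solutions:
 h(b) = C1 + C2*erf(sqrt(7)*b/2)


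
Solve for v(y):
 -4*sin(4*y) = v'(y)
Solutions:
 v(y) = C1 + cos(4*y)


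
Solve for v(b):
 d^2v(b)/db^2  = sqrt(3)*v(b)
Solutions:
 v(b) = C1*exp(-3^(1/4)*b) + C2*exp(3^(1/4)*b)


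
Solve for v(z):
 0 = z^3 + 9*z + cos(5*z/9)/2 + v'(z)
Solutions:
 v(z) = C1 - z^4/4 - 9*z^2/2 - 9*sin(5*z/9)/10


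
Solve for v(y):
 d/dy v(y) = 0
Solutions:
 v(y) = C1


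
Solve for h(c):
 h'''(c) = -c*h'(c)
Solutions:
 h(c) = C1 + Integral(C2*airyai(-c) + C3*airybi(-c), c)


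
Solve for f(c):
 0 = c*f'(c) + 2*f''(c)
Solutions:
 f(c) = C1 + C2*erf(c/2)


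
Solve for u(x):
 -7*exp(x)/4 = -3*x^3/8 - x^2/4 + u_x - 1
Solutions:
 u(x) = C1 + 3*x^4/32 + x^3/12 + x - 7*exp(x)/4


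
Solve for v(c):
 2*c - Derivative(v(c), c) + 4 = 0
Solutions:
 v(c) = C1 + c^2 + 4*c


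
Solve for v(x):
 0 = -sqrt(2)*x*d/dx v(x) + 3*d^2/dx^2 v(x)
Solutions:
 v(x) = C1 + C2*erfi(2^(3/4)*sqrt(3)*x/6)


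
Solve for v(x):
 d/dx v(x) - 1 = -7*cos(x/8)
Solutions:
 v(x) = C1 + x - 56*sin(x/8)


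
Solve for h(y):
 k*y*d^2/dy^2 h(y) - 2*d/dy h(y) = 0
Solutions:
 h(y) = C1 + y^(((re(k) + 2)*re(k) + im(k)^2)/(re(k)^2 + im(k)^2))*(C2*sin(2*log(y)*Abs(im(k))/(re(k)^2 + im(k)^2)) + C3*cos(2*log(y)*im(k)/(re(k)^2 + im(k)^2)))


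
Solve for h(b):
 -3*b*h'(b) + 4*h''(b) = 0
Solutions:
 h(b) = C1 + C2*erfi(sqrt(6)*b/4)


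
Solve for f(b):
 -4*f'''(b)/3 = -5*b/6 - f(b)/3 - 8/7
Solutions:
 f(b) = C3*exp(2^(1/3)*b/2) - 5*b/2 + (C1*sin(2^(1/3)*sqrt(3)*b/4) + C2*cos(2^(1/3)*sqrt(3)*b/4))*exp(-2^(1/3)*b/4) - 24/7


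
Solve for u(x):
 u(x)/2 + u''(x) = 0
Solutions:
 u(x) = C1*sin(sqrt(2)*x/2) + C2*cos(sqrt(2)*x/2)


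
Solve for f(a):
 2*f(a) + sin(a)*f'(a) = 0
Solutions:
 f(a) = C1*(cos(a) + 1)/(cos(a) - 1)


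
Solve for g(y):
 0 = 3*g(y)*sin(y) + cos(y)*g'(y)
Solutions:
 g(y) = C1*cos(y)^3


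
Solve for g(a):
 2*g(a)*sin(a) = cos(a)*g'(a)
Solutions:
 g(a) = C1/cos(a)^2


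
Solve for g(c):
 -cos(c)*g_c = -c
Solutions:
 g(c) = C1 + Integral(c/cos(c), c)


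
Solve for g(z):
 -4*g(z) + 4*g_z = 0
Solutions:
 g(z) = C1*exp(z)


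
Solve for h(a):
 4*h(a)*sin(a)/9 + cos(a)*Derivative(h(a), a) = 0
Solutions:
 h(a) = C1*cos(a)^(4/9)


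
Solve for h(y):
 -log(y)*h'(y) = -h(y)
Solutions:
 h(y) = C1*exp(li(y))


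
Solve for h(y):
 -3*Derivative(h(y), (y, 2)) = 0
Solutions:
 h(y) = C1 + C2*y


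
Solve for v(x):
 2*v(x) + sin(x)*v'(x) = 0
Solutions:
 v(x) = C1*(cos(x) + 1)/(cos(x) - 1)


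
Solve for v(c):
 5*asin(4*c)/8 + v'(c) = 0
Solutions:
 v(c) = C1 - 5*c*asin(4*c)/8 - 5*sqrt(1 - 16*c^2)/32


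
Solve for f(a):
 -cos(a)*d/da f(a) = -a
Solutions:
 f(a) = C1 + Integral(a/cos(a), a)


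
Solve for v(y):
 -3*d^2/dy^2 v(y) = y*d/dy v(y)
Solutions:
 v(y) = C1 + C2*erf(sqrt(6)*y/6)


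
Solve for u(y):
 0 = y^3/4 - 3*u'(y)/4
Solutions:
 u(y) = C1 + y^4/12


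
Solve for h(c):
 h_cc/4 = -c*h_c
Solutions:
 h(c) = C1 + C2*erf(sqrt(2)*c)


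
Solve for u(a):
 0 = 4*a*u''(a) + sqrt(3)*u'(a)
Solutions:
 u(a) = C1 + C2*a^(1 - sqrt(3)/4)


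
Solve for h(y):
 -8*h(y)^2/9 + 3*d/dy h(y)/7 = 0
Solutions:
 h(y) = -27/(C1 + 56*y)


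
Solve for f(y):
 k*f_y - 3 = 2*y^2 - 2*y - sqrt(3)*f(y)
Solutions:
 f(y) = C1*exp(-sqrt(3)*y/k) + 4*sqrt(3)*k^2/9 - 4*k*y/3 + 2*k/3 + 2*sqrt(3)*y^2/3 - 2*sqrt(3)*y/3 + sqrt(3)


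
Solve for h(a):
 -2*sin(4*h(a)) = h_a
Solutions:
 h(a) = -acos((-C1 - exp(16*a))/(C1 - exp(16*a)))/4 + pi/2
 h(a) = acos((-C1 - exp(16*a))/(C1 - exp(16*a)))/4


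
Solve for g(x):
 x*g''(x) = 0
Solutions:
 g(x) = C1 + C2*x


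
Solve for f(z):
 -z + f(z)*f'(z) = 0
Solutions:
 f(z) = -sqrt(C1 + z^2)
 f(z) = sqrt(C1 + z^2)


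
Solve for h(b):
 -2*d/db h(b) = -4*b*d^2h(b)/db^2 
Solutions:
 h(b) = C1 + C2*b^(3/2)


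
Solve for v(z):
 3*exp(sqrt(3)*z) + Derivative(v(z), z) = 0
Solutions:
 v(z) = C1 - sqrt(3)*exp(sqrt(3)*z)


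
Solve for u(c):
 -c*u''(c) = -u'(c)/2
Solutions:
 u(c) = C1 + C2*c^(3/2)


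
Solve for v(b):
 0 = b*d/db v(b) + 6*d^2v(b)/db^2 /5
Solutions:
 v(b) = C1 + C2*erf(sqrt(15)*b/6)


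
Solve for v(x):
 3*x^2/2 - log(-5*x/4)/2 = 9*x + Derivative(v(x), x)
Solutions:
 v(x) = C1 + x^3/2 - 9*x^2/2 - x*log(-x)/2 + x*(-log(5)/2 + 1/2 + log(2))


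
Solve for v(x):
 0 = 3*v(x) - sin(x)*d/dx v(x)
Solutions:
 v(x) = C1*(cos(x) - 1)^(3/2)/(cos(x) + 1)^(3/2)


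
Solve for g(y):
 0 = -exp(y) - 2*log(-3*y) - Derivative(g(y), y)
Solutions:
 g(y) = C1 - 2*y*log(-y) + 2*y*(1 - log(3)) - exp(y)


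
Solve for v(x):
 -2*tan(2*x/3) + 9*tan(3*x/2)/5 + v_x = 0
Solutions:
 v(x) = C1 - 3*log(cos(2*x/3)) + 6*log(cos(3*x/2))/5


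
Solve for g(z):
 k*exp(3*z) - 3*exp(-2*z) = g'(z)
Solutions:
 g(z) = C1 + k*exp(3*z)/3 + 3*exp(-2*z)/2


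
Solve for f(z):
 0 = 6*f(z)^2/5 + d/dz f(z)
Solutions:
 f(z) = 5/(C1 + 6*z)


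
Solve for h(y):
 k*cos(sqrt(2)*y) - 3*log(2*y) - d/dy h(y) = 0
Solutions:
 h(y) = C1 + sqrt(2)*k*sin(sqrt(2)*y)/2 - 3*y*log(y) - 3*y*log(2) + 3*y


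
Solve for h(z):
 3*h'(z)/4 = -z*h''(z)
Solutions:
 h(z) = C1 + C2*z^(1/4)


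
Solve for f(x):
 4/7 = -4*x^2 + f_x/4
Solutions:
 f(x) = C1 + 16*x^3/3 + 16*x/7


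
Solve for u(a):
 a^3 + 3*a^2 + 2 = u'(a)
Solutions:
 u(a) = C1 + a^4/4 + a^3 + 2*a


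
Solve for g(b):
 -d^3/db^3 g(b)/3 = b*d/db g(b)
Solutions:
 g(b) = C1 + Integral(C2*airyai(-3^(1/3)*b) + C3*airybi(-3^(1/3)*b), b)


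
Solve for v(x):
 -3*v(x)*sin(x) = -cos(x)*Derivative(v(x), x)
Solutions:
 v(x) = C1/cos(x)^3


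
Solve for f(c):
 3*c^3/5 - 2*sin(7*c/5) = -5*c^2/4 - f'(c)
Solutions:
 f(c) = C1 - 3*c^4/20 - 5*c^3/12 - 10*cos(7*c/5)/7


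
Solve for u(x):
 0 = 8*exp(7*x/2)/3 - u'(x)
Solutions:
 u(x) = C1 + 16*exp(7*x/2)/21


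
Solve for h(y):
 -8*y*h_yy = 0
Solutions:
 h(y) = C1 + C2*y


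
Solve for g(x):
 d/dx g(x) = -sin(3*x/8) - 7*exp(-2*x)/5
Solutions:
 g(x) = C1 + 8*cos(3*x/8)/3 + 7*exp(-2*x)/10


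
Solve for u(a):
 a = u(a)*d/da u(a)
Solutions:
 u(a) = -sqrt(C1 + a^2)
 u(a) = sqrt(C1 + a^2)


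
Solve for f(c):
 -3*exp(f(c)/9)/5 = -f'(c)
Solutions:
 f(c) = 9*log(-1/(C1 + 3*c)) + 9*log(45)


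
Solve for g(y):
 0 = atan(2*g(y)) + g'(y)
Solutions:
 Integral(1/atan(2*_y), (_y, g(y))) = C1 - y


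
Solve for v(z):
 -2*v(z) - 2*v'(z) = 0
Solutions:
 v(z) = C1*exp(-z)


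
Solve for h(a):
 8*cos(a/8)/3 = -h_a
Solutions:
 h(a) = C1 - 64*sin(a/8)/3


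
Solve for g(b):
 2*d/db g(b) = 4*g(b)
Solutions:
 g(b) = C1*exp(2*b)


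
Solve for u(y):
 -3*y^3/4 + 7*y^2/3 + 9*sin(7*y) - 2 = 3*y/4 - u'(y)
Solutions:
 u(y) = C1 + 3*y^4/16 - 7*y^3/9 + 3*y^2/8 + 2*y + 9*cos(7*y)/7


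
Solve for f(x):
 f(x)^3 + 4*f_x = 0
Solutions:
 f(x) = -sqrt(2)*sqrt(-1/(C1 - x))
 f(x) = sqrt(2)*sqrt(-1/(C1 - x))


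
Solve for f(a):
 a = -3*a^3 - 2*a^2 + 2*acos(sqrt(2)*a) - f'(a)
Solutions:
 f(a) = C1 - 3*a^4/4 - 2*a^3/3 - a^2/2 + 2*a*acos(sqrt(2)*a) - sqrt(2)*sqrt(1 - 2*a^2)


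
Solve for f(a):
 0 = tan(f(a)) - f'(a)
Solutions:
 f(a) = pi - asin(C1*exp(a))
 f(a) = asin(C1*exp(a))


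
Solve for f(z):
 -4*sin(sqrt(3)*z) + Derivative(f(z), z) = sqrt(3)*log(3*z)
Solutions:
 f(z) = C1 + sqrt(3)*z*(log(z) - 1) + sqrt(3)*z*log(3) - 4*sqrt(3)*cos(sqrt(3)*z)/3


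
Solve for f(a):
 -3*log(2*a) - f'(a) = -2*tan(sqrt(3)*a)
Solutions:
 f(a) = C1 - 3*a*log(a) - 3*a*log(2) + 3*a - 2*sqrt(3)*log(cos(sqrt(3)*a))/3


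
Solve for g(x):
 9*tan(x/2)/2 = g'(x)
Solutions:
 g(x) = C1 - 9*log(cos(x/2))


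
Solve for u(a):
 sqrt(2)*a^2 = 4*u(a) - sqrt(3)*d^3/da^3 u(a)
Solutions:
 u(a) = C3*exp(2^(2/3)*3^(5/6)*a/3) + sqrt(2)*a^2/4 + (C1*sin(2^(2/3)*3^(1/3)*a/2) + C2*cos(2^(2/3)*3^(1/3)*a/2))*exp(-2^(2/3)*3^(5/6)*a/6)


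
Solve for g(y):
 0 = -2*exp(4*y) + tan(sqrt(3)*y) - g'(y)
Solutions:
 g(y) = C1 - exp(4*y)/2 - sqrt(3)*log(cos(sqrt(3)*y))/3


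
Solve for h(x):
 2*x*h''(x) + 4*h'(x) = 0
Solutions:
 h(x) = C1 + C2/x


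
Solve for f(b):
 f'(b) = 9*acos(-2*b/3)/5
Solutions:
 f(b) = C1 + 9*b*acos(-2*b/3)/5 + 9*sqrt(9 - 4*b^2)/10


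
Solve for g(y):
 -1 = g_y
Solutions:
 g(y) = C1 - y


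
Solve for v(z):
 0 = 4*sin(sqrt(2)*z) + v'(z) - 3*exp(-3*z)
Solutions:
 v(z) = C1 + 2*sqrt(2)*cos(sqrt(2)*z) - exp(-3*z)


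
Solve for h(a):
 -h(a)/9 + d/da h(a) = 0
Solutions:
 h(a) = C1*exp(a/9)


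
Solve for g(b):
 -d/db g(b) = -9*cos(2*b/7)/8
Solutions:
 g(b) = C1 + 63*sin(2*b/7)/16


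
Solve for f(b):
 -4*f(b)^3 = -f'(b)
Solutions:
 f(b) = -sqrt(2)*sqrt(-1/(C1 + 4*b))/2
 f(b) = sqrt(2)*sqrt(-1/(C1 + 4*b))/2


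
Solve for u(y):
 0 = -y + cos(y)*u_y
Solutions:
 u(y) = C1 + Integral(y/cos(y), y)


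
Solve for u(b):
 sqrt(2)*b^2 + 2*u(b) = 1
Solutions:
 u(b) = -sqrt(2)*b^2/2 + 1/2


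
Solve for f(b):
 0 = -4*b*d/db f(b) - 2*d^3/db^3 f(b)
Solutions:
 f(b) = C1 + Integral(C2*airyai(-2^(1/3)*b) + C3*airybi(-2^(1/3)*b), b)


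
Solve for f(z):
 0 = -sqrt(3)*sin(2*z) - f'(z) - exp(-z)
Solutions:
 f(z) = C1 + sqrt(3)*cos(2*z)/2 + exp(-z)


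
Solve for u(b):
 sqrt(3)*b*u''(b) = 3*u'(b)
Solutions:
 u(b) = C1 + C2*b^(1 + sqrt(3))


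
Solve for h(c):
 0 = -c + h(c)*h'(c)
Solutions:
 h(c) = -sqrt(C1 + c^2)
 h(c) = sqrt(C1 + c^2)


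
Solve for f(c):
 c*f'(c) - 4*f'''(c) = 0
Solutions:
 f(c) = C1 + Integral(C2*airyai(2^(1/3)*c/2) + C3*airybi(2^(1/3)*c/2), c)


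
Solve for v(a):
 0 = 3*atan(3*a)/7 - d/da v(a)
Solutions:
 v(a) = C1 + 3*a*atan(3*a)/7 - log(9*a^2 + 1)/14
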